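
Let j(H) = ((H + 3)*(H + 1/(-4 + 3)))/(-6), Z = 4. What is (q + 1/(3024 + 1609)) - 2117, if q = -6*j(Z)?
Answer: -9710767/4633 ≈ -2096.0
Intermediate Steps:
j(H) = -(-1 + H)*(3 + H)/6 (j(H) = ((3 + H)*(H + 1/(-1)))*(-⅙) = ((3 + H)*(H - 1))*(-⅙) = ((3 + H)*(-1 + H))*(-⅙) = ((-1 + H)*(3 + H))*(-⅙) = -(-1 + H)*(3 + H)/6)
q = 21 (q = -6*(½ - ⅓*4 - ⅙*4²) = -6*(½ - 4/3 - ⅙*16) = -6*(½ - 4/3 - 8/3) = -6*(-7/2) = 21)
(q + 1/(3024 + 1609)) - 2117 = (21 + 1/(3024 + 1609)) - 2117 = (21 + 1/4633) - 2117 = 97294/4633 - 2117 = -9710767/4633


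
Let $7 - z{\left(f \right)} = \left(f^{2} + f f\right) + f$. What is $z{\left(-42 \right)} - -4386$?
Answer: $907$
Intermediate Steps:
$z{\left(f \right)} = 7 - f - 2 f^{2}$ ($z{\left(f \right)} = 7 - \left(\left(f^{2} + f f\right) + f\right) = 7 - \left(\left(f^{2} + f^{2}\right) + f\right) = 7 - \left(2 f^{2} + f\right) = 7 - \left(f + 2 f^{2}\right) = 7 - f - 2 f^{2}$)
$z{\left(-42 \right)} - -4386 = \left(7 - -42 - 2 \left(-42\right)^{2}\right) - -4386 = \left(7 + 42 - 3528\right) + 4386 = -3479 + 4386 = 907$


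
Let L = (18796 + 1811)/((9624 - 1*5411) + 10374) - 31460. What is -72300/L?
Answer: 4376100/1904093 ≈ 2.2983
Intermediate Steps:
L = -458886413/14587 (L = 20607/((9624 - 5411) + 10374) - 31460 = 20607/(4213 + 10374) - 31460 = 20607/14587 - 31460 = -458886413/14587 ≈ -31459.)
-72300/L = -72300/(-458886413/14587) = -72300*(-14587/458886413) = 4376100/1904093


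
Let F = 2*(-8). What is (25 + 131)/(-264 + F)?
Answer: -39/70 ≈ -0.55714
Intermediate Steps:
F = -16
(25 + 131)/(-264 + F) = (25 + 131)/(-264 - 16) = 156/(-280) = 156*(-1/280) = -39/70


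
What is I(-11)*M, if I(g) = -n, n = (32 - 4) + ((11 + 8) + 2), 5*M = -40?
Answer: 392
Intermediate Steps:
M = -8 (M = (1/5)*(-40) = -8)
n = 49 (n = 28 + (19 + 2) = 28 + 21 = 49)
I(g) = -49 (I(g) = -1*49 = -49)
I(-11)*M = -49*(-8) = 392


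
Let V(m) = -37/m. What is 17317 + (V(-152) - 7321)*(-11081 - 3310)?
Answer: 16016289389/152 ≈ 1.0537e+8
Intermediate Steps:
17317 + (V(-152) - 7321)*(-11081 - 3310) = 17317 + (-37/(-152) - 7321)*(-11081 - 3310) = 17317 + (-37*(-1/152) - 7321)*(-14391) = 17317 + (37/152 - 7321)*(-14391) = 17317 - 1112755/152*(-14391) = 17317 + 16013657205/152 = 16016289389/152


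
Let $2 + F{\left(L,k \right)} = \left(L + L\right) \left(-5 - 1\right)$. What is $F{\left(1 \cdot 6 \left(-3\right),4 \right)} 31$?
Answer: $6634$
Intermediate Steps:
$F{\left(L,k \right)} = -2 - 12 L$ ($F{\left(L,k \right)} = -2 + \left(L + L\right) \left(-5 - 1\right) = -2 + 2 L \left(-6\right) = -2 - 12 L$)
$F{\left(1 \cdot 6 \left(-3\right),4 \right)} 31 = \left(-2 - 12 \cdot 1 \cdot 6 \left(-3\right)\right) 31 = \left(-2 - 12 \cdot 6 \left(-3\right)\right) 31 = \left(-2 - -216\right) 31 = \left(-2 + 216\right) 31 = 214 \cdot 31 = 6634$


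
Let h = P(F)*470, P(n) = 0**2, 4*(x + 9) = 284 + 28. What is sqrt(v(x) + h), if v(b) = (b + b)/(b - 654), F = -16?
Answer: I*sqrt(8970)/195 ≈ 0.48569*I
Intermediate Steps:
x = 69 (x = -9 + (284 + 28)/4 = -9 + (1/4)*312 = -9 + 78 = 69)
P(n) = 0
v(b) = 2*b/(-654 + b) (v(b) = (2*b)/(-654 + b) = 2*b/(-654 + b))
h = 0 (h = 0*470 = 0)
sqrt(v(x) + h) = sqrt(2*69/(-654 + 69) + 0) = sqrt(2*69/(-585) + 0) = sqrt(2*69*(-1/585) + 0) = sqrt(-46/195 + 0) = sqrt(-46/195) = I*sqrt(8970)/195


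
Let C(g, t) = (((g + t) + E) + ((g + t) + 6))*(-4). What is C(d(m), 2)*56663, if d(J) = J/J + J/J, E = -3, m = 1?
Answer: -2493172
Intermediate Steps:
d(J) = 2 (d(J) = 1 + 1 = 2)
C(g, t) = -12 - 8*g - 8*t (C(g, t) = (((g + t) - 3) + ((g + t) + 6))*(-4) = ((-3 + g + t) + (6 + g + t))*(-4) = (3 + 2*g + 2*t)*(-4) = -12 - 8*g - 8*t)
C(d(m), 2)*56663 = (-12 - 8*2 - 8*2)*56663 = (-12 - 16 - 16)*56663 = -44*56663 = -2493172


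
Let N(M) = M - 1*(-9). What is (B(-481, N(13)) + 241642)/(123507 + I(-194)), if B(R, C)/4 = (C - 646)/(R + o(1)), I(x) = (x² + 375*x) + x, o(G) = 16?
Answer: 37455342/13670845 ≈ 2.7398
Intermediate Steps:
N(M) = 9 + M (N(M) = M + 9 = 9 + M)
I(x) = x² + 376*x
B(R, C) = 4*(-646 + C)/(16 + R) (B(R, C) = 4*((C - 646)/(R + 16)) = 4*((-646 + C)/(16 + R)) = 4*(-646 + C)/(16 + R))
(B(-481, N(13)) + 241642)/(123507 + I(-194)) = (4*(-646 + (9 + 13))/(16 - 481) + 241642)/(123507 - 194*(376 - 194)) = (4*(-646 + 22)/(-465) + 241642)/(123507 - 194*182) = (4*(-1/465)*(-624) + 241642)/(123507 - 35308) = (832/155 + 241642)/88199 = (37455342/155)*(1/88199) = 37455342/13670845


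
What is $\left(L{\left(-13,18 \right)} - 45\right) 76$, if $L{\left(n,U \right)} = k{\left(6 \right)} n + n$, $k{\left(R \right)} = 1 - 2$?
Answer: $-3420$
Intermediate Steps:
$k{\left(R \right)} = -1$
$L{\left(n,U \right)} = 0$ ($L{\left(n,U \right)} = - n + n = 0$)
$\left(L{\left(-13,18 \right)} - 45\right) 76 = \left(0 - 45\right) 76 = \left(-45\right) 76 = -3420$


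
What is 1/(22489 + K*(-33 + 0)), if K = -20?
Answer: 1/23149 ≈ 4.3198e-5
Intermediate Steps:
1/(22489 + K*(-33 + 0)) = 1/(22489 - 20*(-33 + 0)) = 1/(22489 - 20*(-33)) = 1/(22489 + 660) = 1/23149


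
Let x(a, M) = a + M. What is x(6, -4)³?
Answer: 8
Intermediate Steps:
x(a, M) = M + a
x(6, -4)³ = (-4 + 6)³ = 2³ = 8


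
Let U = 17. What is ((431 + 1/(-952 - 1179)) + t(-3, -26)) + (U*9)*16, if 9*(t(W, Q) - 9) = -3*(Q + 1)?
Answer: 18516256/6393 ≈ 2896.3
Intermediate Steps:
t(W, Q) = 26/3 - Q/3 (t(W, Q) = 9 + (-3*(Q + 1))/9 = 9 + (-3*(1 + Q))/9 = 9 + (-3 - 3*Q)/9 = 9 + (-1/3 - Q/3) = 26/3 - Q/3)
((431 + 1/(-952 - 1179)) + t(-3, -26)) + (U*9)*16 = ((431 + 1/(-952 - 1179)) + (26/3 - 1/3*(-26))) + (17*9)*16 = ((431 + 1/(-2131)) + (26/3 + 26/3)) + 153*16 = ((431 - 1/2131) + 52/3) + 2448 = (918460/2131 + 52/3) + 2448 = 2866192/6393 + 2448 = 18516256/6393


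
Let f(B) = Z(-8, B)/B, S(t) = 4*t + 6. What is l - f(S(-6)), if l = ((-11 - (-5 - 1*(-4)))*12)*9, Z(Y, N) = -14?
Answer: -9727/9 ≈ -1080.8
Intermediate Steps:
S(t) = 6 + 4*t
l = -1080 (l = ((-11 - (-5 + 4))*12)*9 = ((-11 - 1*(-1))*12)*9 = ((-11 + 1)*12)*9 = -10*12*9 = -120*9 = -1080)
f(B) = -14/B
l - f(S(-6)) = -1080 - (-14)/(6 + 4*(-6)) = -1080 - (-14)/(6 - 24) = -1080 - (-14)/(-18) = -1080 - (-14)*(-1)/18 = -1080 - 1*7/9 = -1080 - 7/9 = -9727/9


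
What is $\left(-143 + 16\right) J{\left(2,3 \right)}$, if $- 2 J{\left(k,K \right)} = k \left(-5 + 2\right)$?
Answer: $-381$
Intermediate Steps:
$J{\left(k,K \right)} = \frac{3 k}{2}$ ($J{\left(k,K \right)} = - \frac{k \left(-5 + 2\right)}{2} = - \frac{k \left(-3\right)}{2} = - \frac{\left(-3\right) k}{2} = \frac{3 k}{2}$)
$\left(-143 + 16\right) J{\left(2,3 \right)} = \left(-143 + 16\right) \frac{3}{2} \cdot 2 = \left(-127\right) 3 = -381$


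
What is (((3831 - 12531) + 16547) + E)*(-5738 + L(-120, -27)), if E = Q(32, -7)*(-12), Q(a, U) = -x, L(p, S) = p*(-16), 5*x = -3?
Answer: -149661782/5 ≈ -2.9932e+7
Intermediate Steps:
x = -⅗ (x = (⅕)*(-3) = -⅗ ≈ -0.60000)
L(p, S) = -16*p
Q(a, U) = ⅗ (Q(a, U) = -1*(-⅗) = ⅗)
E = -36/5 (E = (⅗)*(-12) = -36/5 ≈ -7.2000)
(((3831 - 12531) + 16547) + E)*(-5738 + L(-120, -27)) = (((3831 - 12531) + 16547) - 36/5)*(-5738 - 16*(-120)) = ((-8700 + 16547) - 36/5)*(-5738 + 1920) = (7847 - 36/5)*(-3818) = (39199/5)*(-3818) = -149661782/5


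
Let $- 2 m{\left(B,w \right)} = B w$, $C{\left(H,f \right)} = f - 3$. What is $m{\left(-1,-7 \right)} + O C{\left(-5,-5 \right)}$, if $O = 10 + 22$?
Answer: $- \frac{519}{2} \approx -259.5$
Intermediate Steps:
$C{\left(H,f \right)} = -3 + f$
$O = 32$
$m{\left(B,w \right)} = - \frac{B w}{2}$
$m{\left(-1,-7 \right)} + O C{\left(-5,-5 \right)} = \left(- \frac{1}{2}\right) \left(-1\right) \left(-7\right) + 32 \left(-3 - 5\right) = - \frac{7}{2} + 32 \left(-8\right) = - \frac{7}{2} - 256 = - \frac{519}{2}$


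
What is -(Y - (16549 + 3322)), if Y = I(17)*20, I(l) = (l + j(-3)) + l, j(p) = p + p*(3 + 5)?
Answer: 19731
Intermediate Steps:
j(p) = 9*p (j(p) = p + p*8 = p + 8*p = 9*p)
I(l) = -27 + 2*l (I(l) = (l + 9*(-3)) + l = (l - 27) + l = (-27 + l) + l = -27 + 2*l)
Y = 140 (Y = (-27 + 2*17)*20 = (-27 + 34)*20 = 7*20 = 140)
-(Y - (16549 + 3322)) = -(140 - (16549 + 3322)) = -(140 - 1*19871) = -(140 - 19871) = -1*(-19731) = 19731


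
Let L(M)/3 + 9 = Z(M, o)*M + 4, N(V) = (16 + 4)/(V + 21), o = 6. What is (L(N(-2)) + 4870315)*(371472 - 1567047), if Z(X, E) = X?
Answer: -110633445037500/19 ≈ -5.8228e+12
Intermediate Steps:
N(V) = 20/(21 + V)
L(M) = -15 + 3*M² (L(M) = -27 + 3*(M*M + 4) = -27 + 3*(M² + 4) = -27 + 3*(4 + M²) = -27 + (12 + 3*M²) = -15 + 3*M²)
(L(N(-2)) + 4870315)*(371472 - 1567047) = ((-15 + 3*(20/(21 - 2))²) + 4870315)*(371472 - 1567047) = ((-15 + 3*(20/19)²) + 4870315)*(-1195575) = ((-15 + 3*(400/361)) + 4870315)*(-1195575) = ((-15 + 1200/361) + 4870315)*(-1195575) = (-4215/361 + 4870315)*(-1195575) = (1758179500/361)*(-1195575) = -110633445037500/19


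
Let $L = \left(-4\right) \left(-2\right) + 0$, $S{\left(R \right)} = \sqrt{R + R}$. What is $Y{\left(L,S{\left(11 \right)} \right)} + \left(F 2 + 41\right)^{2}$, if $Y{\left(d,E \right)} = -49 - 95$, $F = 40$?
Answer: $14497$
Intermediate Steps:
$S{\left(R \right)} = \sqrt{2} \sqrt{R}$ ($S{\left(R \right)} = \sqrt{2 R} = \sqrt{2} \sqrt{R}$)
$L = 8$ ($L = 8 + 0 = 8$)
$Y{\left(d,E \right)} = -144$
$Y{\left(L,S{\left(11 \right)} \right)} + \left(F 2 + 41\right)^{2} = -144 + \left(40 \cdot 2 + 41\right)^{2} = -144 + \left(80 + 41\right)^{2} = -144 + 121^{2} = -144 + 14641 = 14497$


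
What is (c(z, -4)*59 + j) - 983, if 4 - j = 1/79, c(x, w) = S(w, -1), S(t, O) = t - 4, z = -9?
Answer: -114630/79 ≈ -1451.0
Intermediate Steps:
S(t, O) = -4 + t
c(x, w) = -4 + w
j = 315/79 (j = 4 - 1/79 = 315/79 ≈ 3.9873)
(c(z, -4)*59 + j) - 983 = ((-4 - 4)*59 + 315/79) - 983 = (-8*59 + 315/79) - 983 = (-472 + 315/79) - 983 = -36973/79 - 983 = -114630/79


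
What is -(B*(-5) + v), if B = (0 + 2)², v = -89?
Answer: 109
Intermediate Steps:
B = 4 (B = 2² = 4)
-(B*(-5) + v) = -(4*(-5) - 89) = -(-20 - 89) = -1*(-109) = 109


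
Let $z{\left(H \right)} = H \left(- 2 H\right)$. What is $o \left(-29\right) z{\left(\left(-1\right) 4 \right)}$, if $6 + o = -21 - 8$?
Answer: $-32480$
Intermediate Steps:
$z{\left(H \right)} = - 2 H^{2}$
$o = -35$ ($o = -6 - 29 = -35$)
$o \left(-29\right) z{\left(\left(-1\right) 4 \right)} = \left(-35\right) \left(-29\right) \left(- 2 \left(\left(-1\right) 4\right)^{2}\right) = 1015 \left(- 2 \left(-4\right)^{2}\right) = 1015 \left(\left(-2\right) 16\right) = 1015 \left(-32\right) = -32480$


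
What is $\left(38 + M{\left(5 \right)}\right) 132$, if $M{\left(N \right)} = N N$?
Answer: $8316$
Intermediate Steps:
$M{\left(N \right)} = N^{2}$
$\left(38 + M{\left(5 \right)}\right) 132 = \left(38 + 5^{2}\right) 132 = \left(38 + 25\right) 132 = 63 \cdot 132 = 8316$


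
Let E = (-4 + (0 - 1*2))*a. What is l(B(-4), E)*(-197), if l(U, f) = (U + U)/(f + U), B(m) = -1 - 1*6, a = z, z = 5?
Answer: -2758/37 ≈ -74.541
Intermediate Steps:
a = 5
B(m) = -7 (B(m) = -1 - 6 = -7)
E = -30 (E = (-4 + (0 - 1*2))*5 = (-4 + (0 - 2))*5 = (-4 - 2)*5 = -6*5 = -30)
l(U, f) = 2*U/(U + f) (l(U, f) = (2*U)/(U + f) = 2*U/(U + f))
l(B(-4), E)*(-197) = (2*(-7)/(-7 - 30))*(-197) = (2*(-7)/(-37))*(-197) = (2*(-7)*(-1/37))*(-197) = (14/37)*(-197) = -2758/37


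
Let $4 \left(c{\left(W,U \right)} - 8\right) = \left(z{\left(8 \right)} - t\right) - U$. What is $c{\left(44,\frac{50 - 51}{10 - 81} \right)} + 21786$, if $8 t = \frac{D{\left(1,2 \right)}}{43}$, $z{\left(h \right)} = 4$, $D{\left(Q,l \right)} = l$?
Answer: $\frac{1064641917}{48848} \approx 21795.0$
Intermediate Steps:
$t = \frac{1}{172}$ ($t = \frac{2 \cdot \frac{1}{43}}{8} = \frac{1}{8} \cdot \frac{2}{43} = \frac{1}{172} \approx 0.005814$)
$c{\left(W,U \right)} = \frac{6191}{688} - \frac{U}{4}$ ($c{\left(W,U \right)} = 8 + \frac{\left(4 - \frac{1}{172}\right) - U}{4} = 8 + \frac{\frac{687}{172} - U}{4} = 8 - \left(- \frac{687}{688} + \frac{U}{4}\right) = \frac{6191}{688} - \frac{U}{4}$)
$c{\left(44,\frac{50 - 51}{10 - 81} \right)} + 21786 = \left(\frac{6191}{688} - \frac{\left(50 - 51\right) \frac{1}{10 - 81}}{4}\right) + 21786 = \left(\frac{6191}{688} - \frac{\left(-1\right) \frac{1}{-71}}{4}\right) + 21786 = \left(\frac{6191}{688} - \frac{\left(-1\right) \left(- \frac{1}{71}\right)}{4}\right) + 21786 = \left(\frac{6191}{688} - \frac{1}{284}\right) + 21786 = \frac{439389}{48848} + 21786 = \frac{1064641917}{48848}$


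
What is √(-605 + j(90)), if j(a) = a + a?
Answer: 5*I*√17 ≈ 20.616*I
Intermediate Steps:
j(a) = 2*a
√(-605 + j(90)) = √(-605 + 2*90) = √(-605 + 180) = √(-425) = 5*I*√17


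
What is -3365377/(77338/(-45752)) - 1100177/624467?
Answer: 48075401382609271/24147514423 ≈ 1.9909e+6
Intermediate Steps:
-3365377/(77338/(-45752)) - 1100177/624467 = -3365377/(77338*(-1/45752)) - 1100177*1/624467 = -3365377/(-38669/22876) - 1100177/624467 = -3365377*(-22876/38669) - 1100177/624467 = 76986364252/38669 - 1100177/624467 = 48075401382609271/24147514423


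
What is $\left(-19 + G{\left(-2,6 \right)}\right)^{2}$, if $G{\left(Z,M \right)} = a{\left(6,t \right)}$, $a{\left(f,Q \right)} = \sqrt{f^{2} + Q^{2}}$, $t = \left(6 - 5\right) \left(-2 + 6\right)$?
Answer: $413 - 76 \sqrt{13} \approx 138.98$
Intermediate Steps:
$t = 4$ ($t = 1 \cdot 4 = 4$)
$a{\left(f,Q \right)} = \sqrt{Q^{2} + f^{2}}$
$G{\left(Z,M \right)} = 2 \sqrt{13}$ ($G{\left(Z,M \right)} = \sqrt{4^{2} + 6^{2}} = \sqrt{16 + 36} = \sqrt{52} = 2 \sqrt{13}$)
$\left(-19 + G{\left(-2,6 \right)}\right)^{2} = \left(-19 + 2 \sqrt{13}\right)^{2}$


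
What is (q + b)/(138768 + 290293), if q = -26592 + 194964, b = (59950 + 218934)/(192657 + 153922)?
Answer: 58354478272/148703532319 ≈ 0.39242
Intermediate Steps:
b = 278884/346579 ≈ 0.80468
q = 168372
(q + b)/(138768 + 290293) = (168372 + 278884/346579)/(138768 + 290293) = (58354478272/346579)/429061 = (58354478272/346579)*(1/429061) = 58354478272/148703532319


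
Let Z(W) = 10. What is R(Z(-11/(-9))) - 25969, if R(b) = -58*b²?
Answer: -31769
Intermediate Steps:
R(Z(-11/(-9))) - 25969 = -58*10² - 25969 = -58*100 - 25969 = -5800 - 25969 = -31769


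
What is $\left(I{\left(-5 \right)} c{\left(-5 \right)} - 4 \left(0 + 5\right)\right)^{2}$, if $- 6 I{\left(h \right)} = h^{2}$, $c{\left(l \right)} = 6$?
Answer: $2025$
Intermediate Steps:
$I{\left(h \right)} = - \frac{h^{2}}{6}$
$\left(I{\left(-5 \right)} c{\left(-5 \right)} - 4 \left(0 + 5\right)\right)^{2} = \left(- \frac{\left(-5\right)^{2}}{6} \cdot 6 - 4 \left(0 + 5\right)\right)^{2} = \left(\left(- \frac{1}{6}\right) 25 \cdot 6 - 20\right)^{2} = \left(\left(- \frac{25}{6}\right) 6 - 20\right)^{2} = \left(-25 - 20\right)^{2} = \left(-45\right)^{2} = 2025$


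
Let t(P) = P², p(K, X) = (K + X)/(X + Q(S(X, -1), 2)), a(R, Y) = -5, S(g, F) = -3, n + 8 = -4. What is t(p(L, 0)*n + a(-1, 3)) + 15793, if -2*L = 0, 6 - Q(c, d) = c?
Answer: 15818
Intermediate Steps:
n = -12 (n = -8 - 4 = -12)
Q(c, d) = 6 - c
L = 0 (L = -½*0 = 0)
p(K, X) = (K + X)/(9 + X) (p(K, X) = (K + X)/(X + (6 - 1*(-3))) = (K + X)/(X + (6 + 3)) = (K + X)/(X + 9) = (K + X)/(9 + X))
t(p(L, 0)*n + a(-1, 3)) + 15793 = (((0 + 0)/(9 + 0))*(-12) - 5)² + 15793 = ((0/9)*(-12) - 5)² + 15793 = (((⅑)*0)*(-12) - 5)² + 15793 = (0*(-12) - 5)² + 15793 = (0 - 5)² + 15793 = (-5)² + 15793 = 25 + 15793 = 15818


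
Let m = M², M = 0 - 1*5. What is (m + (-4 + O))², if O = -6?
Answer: 225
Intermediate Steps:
M = -5 (M = 0 - 5 = -5)
m = 25 (m = (-5)² = 25)
(m + (-4 + O))² = (25 + (-4 - 6))² = (25 - 10)² = 15² = 225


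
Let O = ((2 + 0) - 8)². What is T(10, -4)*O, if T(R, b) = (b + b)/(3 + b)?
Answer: 288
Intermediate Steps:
T(R, b) = 2*b/(3 + b) (T(R, b) = (2*b)/(3 + b) = 2*b/(3 + b))
O = 36 (O = (2 - 8)² = (-6)² = 36)
T(10, -4)*O = (2*(-4)/(3 - 4))*36 = (2*(-4)/(-1))*36 = (2*(-4)*(-1))*36 = 8*36 = 288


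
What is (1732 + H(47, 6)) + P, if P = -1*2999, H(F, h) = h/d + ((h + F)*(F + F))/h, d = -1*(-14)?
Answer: -9161/21 ≈ -436.24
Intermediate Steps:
d = 14
H(F, h) = h/14 + 2*F*(F + h)/h (H(F, h) = h/14 + ((h + F)*(F + F))/h = h*(1/14) + ((F + h)*(2*F))/h = h/14 + (2*F*(F + h))/h = h/14 + 2*F*(F + h)/h)
P = -2999
(1732 + H(47, 6)) + P = (1732 + (2*47 + (1/14)*6 + 2*47²/6)) - 2999 = (1732 + (94 + 3/7 + 2*2209*(⅙))) - 2999 = (1732 + (94 + 3/7 + 2209/3)) - 2999 = (1732 + 17446/21) - 2999 = 53818/21 - 2999 = -9161/21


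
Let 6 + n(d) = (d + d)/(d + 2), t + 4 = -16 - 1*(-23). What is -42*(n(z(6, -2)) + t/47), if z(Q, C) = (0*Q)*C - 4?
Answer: 3822/47 ≈ 81.319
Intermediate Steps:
t = 3 (t = -4 + (-16 - 1*(-23)) = -4 + (-16 + 23) = -4 + 7 = 3)
z(Q, C) = -4 (z(Q, C) = 0*C - 4 = 0 - 4 = -4)
n(d) = -6 + 2*d/(2 + d) (n(d) = -6 + (d + d)/(d + 2) = -6 + (2*d)/(2 + d) = -6 + 2*d/(2 + d))
-42*(n(z(6, -2)) + t/47) = -42*(4*(-3 - 1*(-4))/(2 - 4) + 3/47) = -42*(4*(-3 + 4)/(-2) + 3*(1/47)) = -42*(4*(-1/2)*1 + 3/47) = -42*(-2 + 3/47) = -42*(-91/47) = 3822/47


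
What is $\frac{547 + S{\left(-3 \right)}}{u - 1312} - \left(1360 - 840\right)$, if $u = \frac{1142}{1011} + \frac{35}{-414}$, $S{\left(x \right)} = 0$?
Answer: $- \frac{95185260146}{182901815} \approx -520.42$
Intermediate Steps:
$u = \frac{145801}{139518}$ ($u = 1142 \cdot \frac{1}{1011} + 35 \left(- \frac{1}{414}\right) = \frac{1142}{1011} - \frac{35}{414} = \frac{145801}{139518} \approx 1.045$)
$\frac{547 + S{\left(-3 \right)}}{u - 1312} - \left(1360 - 840\right) = \frac{547 + 0}{\frac{145801}{139518} - 1312} - \left(1360 - 840\right) = \frac{547}{- \frac{182901815}{139518}} - 520 = 547 \left(- \frac{139518}{182901815}\right) - 520 = - \frac{76316346}{182901815} - 520 = - \frac{95185260146}{182901815}$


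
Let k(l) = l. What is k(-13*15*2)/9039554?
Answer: -195/4519777 ≈ -4.3144e-5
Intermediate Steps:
k(-13*15*2)/9039554 = (-13*15*2)/9039554 = -195*2*(1/9039554) = -390*1/9039554 = -195/4519777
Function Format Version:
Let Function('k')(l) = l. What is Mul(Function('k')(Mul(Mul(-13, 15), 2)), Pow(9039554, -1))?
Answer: Rational(-195, 4519777) ≈ -4.3144e-5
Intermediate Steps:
Mul(Function('k')(Mul(Mul(-13, 15), 2)), Pow(9039554, -1)) = Mul(Mul(Mul(-13, 15), 2), Pow(9039554, -1)) = Mul(Mul(-195, 2), Rational(1, 9039554)) = Mul(-390, Rational(1, 9039554)) = Rational(-195, 4519777)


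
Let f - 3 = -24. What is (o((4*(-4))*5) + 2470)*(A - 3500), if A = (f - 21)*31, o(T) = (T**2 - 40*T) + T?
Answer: -57575980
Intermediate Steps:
f = -21 (f = 3 - 24 = -21)
o(T) = T**2 - 39*T
A = -1302 (A = (-21 - 21)*31 = -42*31 = -1302)
(o((4*(-4))*5) + 2470)*(A - 3500) = (((4*(-4))*5)*(-39 + (4*(-4))*5) + 2470)*(-1302 - 3500) = ((-16*5)*(-39 - 16*5) + 2470)*(-4802) = (-80*(-39 - 80) + 2470)*(-4802) = (-80*(-119) + 2470)*(-4802) = (9520 + 2470)*(-4802) = 11990*(-4802) = -57575980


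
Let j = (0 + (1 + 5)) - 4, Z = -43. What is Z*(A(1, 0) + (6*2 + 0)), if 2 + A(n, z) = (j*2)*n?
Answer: -602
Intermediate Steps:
j = 2 (j = (0 + 6) - 4 = 6 - 4 = 2)
A(n, z) = -2 + 4*n (A(n, z) = -2 + (2*2)*n = -2 + 4*n)
Z*(A(1, 0) + (6*2 + 0)) = -43*((-2 + 4*1) + (6*2 + 0)) = -43*((-2 + 4) + (12 + 0)) = -43*(2 + 12) = -43*14 = -602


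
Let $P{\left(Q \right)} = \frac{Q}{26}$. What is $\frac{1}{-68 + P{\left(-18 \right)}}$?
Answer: $- \frac{13}{893} \approx -0.014558$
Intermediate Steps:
$P{\left(Q \right)} = \frac{Q}{26}$ ($P{\left(Q \right)} = Q \frac{1}{26} = \frac{Q}{26}$)
$\frac{1}{-68 + P{\left(-18 \right)}} = \frac{1}{-68 + \frac{1}{26} \left(-18\right)} = \frac{1}{-68 - \frac{9}{13}} = \frac{1}{- \frac{893}{13}} = - \frac{13}{893}$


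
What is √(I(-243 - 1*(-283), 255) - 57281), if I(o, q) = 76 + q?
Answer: 5*I*√2278 ≈ 238.64*I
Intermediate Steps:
√(I(-243 - 1*(-283), 255) - 57281) = √((76 + 255) - 57281) = √(331 - 57281) = √(-56950) = 5*I*√2278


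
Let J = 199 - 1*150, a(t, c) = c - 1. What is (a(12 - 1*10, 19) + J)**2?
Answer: 4489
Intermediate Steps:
a(t, c) = -1 + c
J = 49 (J = 199 - 150 = 49)
(a(12 - 1*10, 19) + J)**2 = ((-1 + 19) + 49)**2 = (18 + 49)**2 = 67**2 = 4489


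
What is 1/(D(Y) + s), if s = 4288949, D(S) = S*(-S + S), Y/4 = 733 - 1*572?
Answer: 1/4288949 ≈ 2.3316e-7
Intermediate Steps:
Y = 644 (Y = 4*(733 - 1*572) = 4*(733 - 572) = 4*161 = 644)
D(S) = 0 (D(S) = S*0 = 0)
1/(D(Y) + s) = 1/(0 + 4288949) = 1/4288949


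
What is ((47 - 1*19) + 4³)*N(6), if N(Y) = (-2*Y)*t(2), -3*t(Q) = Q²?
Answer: 1472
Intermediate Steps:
t(Q) = -Q²/3
N(Y) = 8*Y/3 (N(Y) = (-2*Y)*(-⅓*2²) = (-2*Y)*(-⅓*4) = -2*Y*(-4/3) = 8*Y/3)
((47 - 1*19) + 4³)*N(6) = ((47 - 1*19) + 4³)*((8/3)*6) = ((47 - 19) + 64)*16 = (28 + 64)*16 = 92*16 = 1472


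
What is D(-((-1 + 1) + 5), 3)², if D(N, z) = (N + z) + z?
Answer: 1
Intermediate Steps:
D(N, z) = N + 2*z
D(-((-1 + 1) + 5), 3)² = (-((-1 + 1) + 5) + 2*3)² = (-(0 + 5) + 6)² = (-1*5 + 6)² = (-5 + 6)² = 1² = 1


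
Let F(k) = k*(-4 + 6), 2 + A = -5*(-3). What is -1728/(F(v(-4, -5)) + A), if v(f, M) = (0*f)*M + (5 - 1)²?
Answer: -192/5 ≈ -38.400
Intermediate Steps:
A = 13 (A = -2 - 5*(-3) = -2 + 15 = 13)
v(f, M) = 16 (v(f, M) = 0*M + 4² = 0 + 16 = 16)
F(k) = 2*k (F(k) = k*2 = 2*k)
-1728/(F(v(-4, -5)) + A) = -1728/(2*16 + 13) = -1728/(32 + 13) = -1728/45 = -1728*1/45 = -192/5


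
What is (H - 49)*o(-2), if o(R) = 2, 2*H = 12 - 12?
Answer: -98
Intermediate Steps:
H = 0 (H = (12 - 12)/2 = (½)*0 = 0)
(H - 49)*o(-2) = (0 - 49)*2 = -49*2 = -98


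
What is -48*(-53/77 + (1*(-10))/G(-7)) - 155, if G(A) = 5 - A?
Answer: -6311/77 ≈ -81.961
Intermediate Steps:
-48*(-53/77 + (1*(-10))/G(-7)) - 155 = -48*(-53/77 + (1*(-10))/(5 - 1*(-7))) - 155 = -48*(-53*1/77 - 10/(5 + 7)) - 155 = -48*(-53/77 - 10/12) - 155 = -48*(-53/77 - 10*1/12) - 155 = -48*(-53/77 - ⅚) - 155 = -48*(-703/462) - 155 = 5624/77 - 155 = -6311/77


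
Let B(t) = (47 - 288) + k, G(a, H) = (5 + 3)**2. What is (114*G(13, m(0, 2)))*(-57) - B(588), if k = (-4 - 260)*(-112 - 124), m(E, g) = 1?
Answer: -477935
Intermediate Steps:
k = 62304 (k = -264*(-236) = 62304)
G(a, H) = 64 (G(a, H) = 8**2 = 64)
B(t) = 62063 (B(t) = (47 - 288) + 62304 = -241 + 62304 = 62063)
(114*G(13, m(0, 2)))*(-57) - B(588) = (114*64)*(-57) - 1*62063 = 7296*(-57) - 62063 = -415872 - 62063 = -477935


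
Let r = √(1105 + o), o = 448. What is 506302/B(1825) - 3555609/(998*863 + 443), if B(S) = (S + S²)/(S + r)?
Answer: 71632749750/262249207 + 253151*√1553/1666225 ≈ 279.13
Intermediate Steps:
r = √1553 (r = √(1105 + 448) = √1553 ≈ 39.408)
B(S) = (S + S²)/(S + √1553)
506302/B(1825) - 3555609/(998*863 + 443) = 506302/((1825*(1 + 1825)/(1825 + √1553))) - 3555609/(998*863 + 443) = 506302/((1825*1826/(1825 + √1553))) - 3555609/(861274 + 443) = 506302/((3332450/(1825 + √1553))) - 3555609/861717 = 506302*(1/1826 + √1553/3332450) - 3555609*1/861717 = (253151/913 + 253151*√1553/1666225) - 1185203/287239 = 71632749750/262249207 + 253151*√1553/1666225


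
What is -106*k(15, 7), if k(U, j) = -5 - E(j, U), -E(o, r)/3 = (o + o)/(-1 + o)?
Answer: -212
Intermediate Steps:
E(o, r) = -6*o/(-1 + o) (E(o, r) = -3*(o + o)/(-1 + o) = -3*2*o/(-1 + o) = -6*o/(-1 + o))
k(U, j) = -5 + 6*j/(-1 + j) (k(U, j) = -5 - (-6)*j/(-1 + j) = -5 + 6*j/(-1 + j))
-106*k(15, 7) = -106*(5 + 7)/(-1 + 7) = -106*12/6 = -53*12/3 = -106*2 = -212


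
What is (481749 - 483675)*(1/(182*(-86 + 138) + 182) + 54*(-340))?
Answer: 170547838317/4823 ≈ 3.5361e+7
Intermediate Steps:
(481749 - 483675)*(1/(182*(-86 + 138) + 182) + 54*(-340)) = -1926*(1/(182*52 + 182) - 18360) = -1926*(1/(9464 + 182) - 18360) = -1926*(1/9646 - 18360) = -1926*(-177100559/9646) = 170547838317/4823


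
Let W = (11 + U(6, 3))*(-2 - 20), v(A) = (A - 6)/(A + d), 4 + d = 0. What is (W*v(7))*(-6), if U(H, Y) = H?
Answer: 748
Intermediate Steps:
d = -4 (d = -4 + 0 = -4)
v(A) = (-6 + A)/(-4 + A) (v(A) = (A - 6)/(A - 4) = (-6 + A)/(-4 + A))
W = -374 (W = (11 + 6)*(-2 - 20) = 17*(-22) = -374)
(W*v(7))*(-6) = -374*(-6 + 7)/(-4 + 7)*(-6) = -374/3*(-6) = 748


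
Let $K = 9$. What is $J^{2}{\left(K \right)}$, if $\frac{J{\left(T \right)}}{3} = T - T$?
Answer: $0$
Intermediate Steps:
$J{\left(T \right)} = 0$ ($J{\left(T \right)} = 3 \left(T - T\right) = 3 \cdot 0 = 0$)
$J^{2}{\left(K \right)} = 0^{2} = 0$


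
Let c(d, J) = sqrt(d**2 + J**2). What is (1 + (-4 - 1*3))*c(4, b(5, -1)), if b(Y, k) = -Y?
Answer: -6*sqrt(41) ≈ -38.419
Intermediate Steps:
c(d, J) = sqrt(J**2 + d**2)
(1 + (-4 - 1*3))*c(4, b(5, -1)) = (1 + (-4 - 1*3))*sqrt((-1*5)**2 + 4**2) = (1 + (-4 - 3))*sqrt((-5)**2 + 16) = (1 - 7)*sqrt(25 + 16) = -6*sqrt(41)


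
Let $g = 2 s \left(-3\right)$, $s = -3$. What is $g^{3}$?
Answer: $5832$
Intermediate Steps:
$g = 18$ ($g = 2 \left(-3\right) \left(-3\right) = \left(-6\right) \left(-3\right) = 18$)
$g^{3} = 18^{3} = 5832$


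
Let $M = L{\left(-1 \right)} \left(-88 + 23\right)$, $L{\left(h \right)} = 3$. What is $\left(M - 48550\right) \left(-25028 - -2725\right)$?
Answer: $1087159735$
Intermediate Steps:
$M = -195$ ($M = 3 \left(-88 + 23\right) = 3 \left(-65\right) = -195$)
$\left(M - 48550\right) \left(-25028 - -2725\right) = \left(-195 - 48550\right) \left(-25028 - -2725\right) = - 48745 \left(-25028 + 2725\right) = \left(-48745\right) \left(-22303\right) = 1087159735$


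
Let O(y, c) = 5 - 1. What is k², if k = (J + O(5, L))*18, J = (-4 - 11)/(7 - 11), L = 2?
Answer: 77841/4 ≈ 19460.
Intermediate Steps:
O(y, c) = 4
J = 15/4 (J = -15/(-4) = -15*(-¼) = 15/4 ≈ 3.7500)
k = 279/2 (k = (15/4 + 4)*18 = (31/4)*18 = 279/2 ≈ 139.50)
k² = (279/2)² = 77841/4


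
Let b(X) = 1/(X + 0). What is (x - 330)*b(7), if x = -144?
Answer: -474/7 ≈ -67.714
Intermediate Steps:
b(X) = 1/X
(x - 330)*b(7) = (-144 - 330)/7 = -474*⅐ = -474/7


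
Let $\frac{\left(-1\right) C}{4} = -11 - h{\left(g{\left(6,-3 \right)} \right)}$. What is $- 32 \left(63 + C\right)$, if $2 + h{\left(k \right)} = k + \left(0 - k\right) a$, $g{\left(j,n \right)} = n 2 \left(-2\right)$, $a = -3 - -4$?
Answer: $-3168$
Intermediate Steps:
$a = 1$ ($a = -3 + 4 = 1$)
$g{\left(j,n \right)} = - 4 n$ ($g{\left(j,n \right)} = 2 n \left(-2\right) = - 4 n$)
$h{\left(k \right)} = -2$ ($h{\left(k \right)} = -2 + \left(k + \left(0 - k\right) 1\right) = -2 + \left(k + - k 1\right) = -2 + \left(k - k\right) = -2 + 0 = -2$)
$C = 36$ ($C = - 4 \left(-11 - -2\right) = - 4 \left(-11 + 2\right) = \left(-4\right) \left(-9\right) = 36$)
$- 32 \left(63 + C\right) = - 32 \left(63 + 36\right) = \left(-32\right) 99 = -3168$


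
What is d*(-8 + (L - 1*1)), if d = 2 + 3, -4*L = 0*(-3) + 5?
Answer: -205/4 ≈ -51.250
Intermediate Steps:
L = -5/4 (L = -(0*(-3) + 5)/4 = -(0 + 5)/4 = -¼*5 = -5/4 ≈ -1.2500)
d = 5
d*(-8 + (L - 1*1)) = 5*(-8 + (-5/4 - 1*1)) = 5*(-8 + (-5/4 - 1)) = 5*(-8 - 9/4) = 5*(-41/4) = -205/4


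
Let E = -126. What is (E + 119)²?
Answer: 49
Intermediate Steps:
(E + 119)² = (-126 + 119)² = (-7)² = 49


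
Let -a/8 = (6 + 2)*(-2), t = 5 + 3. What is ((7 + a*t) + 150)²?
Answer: 1394761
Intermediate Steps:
t = 8
a = 128 (a = -8*(6 + 2)*(-2) = -64*(-2) = -8*(-16) = 128)
((7 + a*t) + 150)² = ((7 + 128*8) + 150)² = ((7 + 1024) + 150)² = (1031 + 150)² = 1181² = 1394761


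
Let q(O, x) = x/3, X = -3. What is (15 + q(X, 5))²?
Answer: 2500/9 ≈ 277.78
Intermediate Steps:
q(O, x) = x/3 (q(O, x) = x*(⅓) = x/3)
(15 + q(X, 5))² = (15 + (⅓)*5)² = (15 + 5/3)² = (50/3)² = 2500/9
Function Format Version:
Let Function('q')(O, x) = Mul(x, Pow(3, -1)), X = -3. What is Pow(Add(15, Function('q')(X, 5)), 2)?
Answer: Rational(2500, 9) ≈ 277.78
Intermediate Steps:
Function('q')(O, x) = Mul(Rational(1, 3), x) (Function('q')(O, x) = Mul(x, Rational(1, 3)) = Mul(Rational(1, 3), x))
Pow(Add(15, Function('q')(X, 5)), 2) = Pow(Add(15, Mul(Rational(1, 3), 5)), 2) = Pow(Add(15, Rational(5, 3)), 2) = Pow(Rational(50, 3), 2) = Rational(2500, 9)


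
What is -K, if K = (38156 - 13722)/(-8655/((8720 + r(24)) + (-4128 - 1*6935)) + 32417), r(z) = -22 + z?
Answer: -28599997/37948426 ≈ -0.75365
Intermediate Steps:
K = 28599997/37948426 (K = (38156 - 13722)/(-8655/((8720 + (-22 + 24)) + (-4128 - 1*6935)) + 32417) = 24434/(-8655/((8720 + 2) + (-4128 - 6935)) + 32417) = 24434/(-8655/(8722 - 11063) + 32417) = 24434/(-8655/(-2341) + 32417) = 24434/(-8655*(-1/2341) + 32417) = 24434/(8655/2341 + 32417) = 24434/(75896852/2341) = 24434*(2341/75896852) = 28599997/37948426 ≈ 0.75365)
-K = -1*28599997/37948426 = -28599997/37948426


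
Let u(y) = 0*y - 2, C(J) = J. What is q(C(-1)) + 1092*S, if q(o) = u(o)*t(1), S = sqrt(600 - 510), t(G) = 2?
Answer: -4 + 3276*sqrt(10) ≈ 10356.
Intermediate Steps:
u(y) = -2 (u(y) = 0 - 2 = -2)
S = 3*sqrt(10) (S = sqrt(90) = 3*sqrt(10) ≈ 9.4868)
q(o) = -4 (q(o) = -2*2 = -4)
q(C(-1)) + 1092*S = -4 + 1092*(3*sqrt(10)) = -4 + 3276*sqrt(10)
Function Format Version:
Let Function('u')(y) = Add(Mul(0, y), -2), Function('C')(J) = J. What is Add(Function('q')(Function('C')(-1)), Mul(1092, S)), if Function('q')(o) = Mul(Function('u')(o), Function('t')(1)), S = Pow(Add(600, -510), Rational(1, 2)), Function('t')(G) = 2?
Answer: Add(-4, Mul(3276, Pow(10, Rational(1, 2)))) ≈ 10356.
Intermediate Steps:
Function('u')(y) = -2 (Function('u')(y) = Add(0, -2) = -2)
S = Mul(3, Pow(10, Rational(1, 2))) (S = Pow(90, Rational(1, 2)) = Mul(3, Pow(10, Rational(1, 2))) ≈ 9.4868)
Function('q')(o) = -4 (Function('q')(o) = Mul(-2, 2) = -4)
Add(Function('q')(Function('C')(-1)), Mul(1092, S)) = Add(-4, Mul(1092, Mul(3, Pow(10, Rational(1, 2))))) = Add(-4, Mul(3276, Pow(10, Rational(1, 2))))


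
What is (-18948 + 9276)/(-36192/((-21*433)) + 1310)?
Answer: -4885972/663779 ≈ -7.3608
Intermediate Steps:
(-18948 + 9276)/(-36192/((-21*433)) + 1310) = -9672/(-36192/(-9093) + 1310) = -9672/(-36192*(-1/9093) + 1310) = -9672/(12064/3031 + 1310) = -9672/3982674/3031 = -9672*3031/3982674 = -4885972/663779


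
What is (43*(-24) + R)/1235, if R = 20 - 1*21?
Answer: -1033/1235 ≈ -0.83644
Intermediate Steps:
R = -1 (R = 20 - 21 = -1)
(43*(-24) + R)/1235 = (43*(-24) - 1)/1235 = (-1032 - 1)*(1/1235) = -1033*1/1235 = -1033/1235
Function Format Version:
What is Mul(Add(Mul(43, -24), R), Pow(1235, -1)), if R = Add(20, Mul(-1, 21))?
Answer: Rational(-1033, 1235) ≈ -0.83644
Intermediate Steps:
R = -1 (R = Add(20, -21) = -1)
Mul(Add(Mul(43, -24), R), Pow(1235, -1)) = Mul(Add(Mul(43, -24), -1), Pow(1235, -1)) = Mul(Add(-1032, -1), Rational(1, 1235)) = Mul(-1033, Rational(1, 1235)) = Rational(-1033, 1235)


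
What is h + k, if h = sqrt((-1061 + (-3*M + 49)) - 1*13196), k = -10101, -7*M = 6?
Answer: -10101 + I*sqrt(696066)/7 ≈ -10101.0 + 119.19*I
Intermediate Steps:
M = -6/7 (M = -1/7*6 = -6/7 ≈ -0.85714)
h = I*sqrt(696066)/7 (h = sqrt((-1061 + (-3*(-6/7) + 49)) - 1*13196) = sqrt((-1061 + (18/7 + 49)) - 13196) = sqrt((-1061 + 361/7) - 13196) = sqrt(-7066/7 - 13196) = sqrt(-99438/7) = I*sqrt(696066)/7 ≈ 119.19*I)
h + k = I*sqrt(696066)/7 - 10101 = -10101 + I*sqrt(696066)/7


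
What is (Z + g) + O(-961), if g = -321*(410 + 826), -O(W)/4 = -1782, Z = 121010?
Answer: -268618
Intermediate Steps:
O(W) = 7128 (O(W) = -4*(-1782) = 7128)
g = -396756 (g = -321*1236 = -396756)
(Z + g) + O(-961) = (121010 - 396756) + 7128 = -275746 + 7128 = -268618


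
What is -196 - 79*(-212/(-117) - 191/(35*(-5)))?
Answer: -8709413/20475 ≈ -425.37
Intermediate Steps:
-196 - 79*(-212/(-117) - 191/(35*(-5))) = -196 - 79*(-212*(-1/117) - 191/(-175)) = -196 - 79*(212/117 - 191*(-1/175)) = -196 - 79*(212/117 + 191/175) = -196 - 79*59447/20475 = -196 - 4696313/20475 = -8709413/20475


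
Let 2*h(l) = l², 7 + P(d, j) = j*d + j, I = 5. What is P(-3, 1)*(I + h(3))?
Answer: -171/2 ≈ -85.500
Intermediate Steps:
P(d, j) = -7 + j + d*j (P(d, j) = -7 + (j*d + j) = -7 + (d*j + j) = -7 + (j + d*j) = -7 + j + d*j)
h(l) = l²/2
P(-3, 1)*(I + h(3)) = (-7 + 1 - 3*1)*(5 + (½)*3²) = (-7 + 1 - 3)*(5 + (½)*9) = -9*(5 + 9/2) = -9*19/2 = -171/2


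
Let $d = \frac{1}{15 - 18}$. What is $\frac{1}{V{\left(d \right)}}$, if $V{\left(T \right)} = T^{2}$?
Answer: $9$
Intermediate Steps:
$d = - \frac{1}{3}$ ($d = \frac{1}{-3} = - \frac{1}{3} \approx -0.33333$)
$\frac{1}{V{\left(d \right)}} = \frac{1}{\left(- \frac{1}{3}\right)^{2}} = \frac{1}{\frac{1}{9}} = 9$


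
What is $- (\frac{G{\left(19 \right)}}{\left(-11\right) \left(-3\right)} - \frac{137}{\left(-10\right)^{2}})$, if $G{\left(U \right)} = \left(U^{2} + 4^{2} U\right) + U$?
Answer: $- \frac{21293}{1100} \approx -19.357$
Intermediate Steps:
$G{\left(U \right)} = U^{2} + 17 U$ ($G{\left(U \right)} = \left(U^{2} + 16 U\right) + U = U^{2} + 17 U$)
$- (\frac{G{\left(19 \right)}}{\left(-11\right) \left(-3\right)} - \frac{137}{\left(-10\right)^{2}}) = - (\frac{19 \left(17 + 19\right)}{\left(-11\right) \left(-3\right)} - \frac{137}{\left(-10\right)^{2}}) = - (\frac{19 \cdot 36}{33} - \frac{137}{100}) = - (684 \cdot \frac{1}{33} - \frac{137}{100}) = - (\frac{228}{11} - \frac{137}{100}) = \left(-1\right) \frac{21293}{1100} = - \frac{21293}{1100}$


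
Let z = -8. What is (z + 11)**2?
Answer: 9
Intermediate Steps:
(z + 11)**2 = (-8 + 11)**2 = 3**2 = 9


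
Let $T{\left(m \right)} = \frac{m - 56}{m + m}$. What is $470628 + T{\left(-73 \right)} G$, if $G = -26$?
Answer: $\frac{34354167}{73} \approx 4.7061 \cdot 10^{5}$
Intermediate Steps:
$T{\left(m \right)} = \frac{-56 + m}{2 m}$
$470628 + T{\left(-73 \right)} G = 470628 + \frac{-56 - 73}{2 \left(-73\right)} \left(-26\right) = 470628 + \frac{1}{2} \left(- \frac{1}{73}\right) \left(-129\right) \left(-26\right) = 470628 + \frac{129}{146} \left(-26\right) = 470628 - \frac{1677}{73} = \frac{34354167}{73}$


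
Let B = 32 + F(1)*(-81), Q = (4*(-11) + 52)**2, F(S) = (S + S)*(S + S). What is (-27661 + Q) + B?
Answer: -27889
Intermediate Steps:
F(S) = 4*S**2 (F(S) = (2*S)*(2*S) = 4*S**2)
Q = 64 (Q = (-44 + 52)**2 = 8**2 = 64)
B = -292 (B = 32 + (4*1**2)*(-81) = 32 + (4*1)*(-81) = 32 + 4*(-81) = 32 - 324 = -292)
(-27661 + Q) + B = (-27661 + 64) - 292 = -27597 - 292 = -27889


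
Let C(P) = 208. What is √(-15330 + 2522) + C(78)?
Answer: 208 + 2*I*√3202 ≈ 208.0 + 113.17*I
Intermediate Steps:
√(-15330 + 2522) + C(78) = √(-15330 + 2522) + 208 = √(-12808) + 208 = 2*I*√3202 + 208 = 208 + 2*I*√3202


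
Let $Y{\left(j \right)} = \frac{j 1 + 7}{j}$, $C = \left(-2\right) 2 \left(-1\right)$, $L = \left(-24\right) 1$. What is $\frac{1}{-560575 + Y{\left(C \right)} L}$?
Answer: $- \frac{1}{560641} \approx -1.7837 \cdot 10^{-6}$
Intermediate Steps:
$L = -24$
$C = 4$ ($C = \left(-4\right) \left(-1\right) = 4$)
$Y{\left(j \right)} = \frac{7 + j}{j}$ ($Y{\left(j \right)} = \frac{j + 7}{j} = \frac{7 + j}{j}$)
$\frac{1}{-560575 + Y{\left(C \right)} L} = \frac{1}{-560575 + \frac{7 + 4}{4} \left(-24\right)} = \frac{1}{-560575 + \frac{1}{4} \cdot 11 \left(-24\right)} = \frac{1}{-560575 + \frac{11}{4} \left(-24\right)} = \frac{1}{-560575 - 66} = \frac{1}{-560641} = - \frac{1}{560641}$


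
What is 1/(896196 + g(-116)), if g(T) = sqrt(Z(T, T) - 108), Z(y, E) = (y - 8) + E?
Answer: 74683/66930605897 - I*sqrt(87)/401583635382 ≈ 1.1158e-6 - 2.3227e-11*I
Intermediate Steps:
Z(y, E) = -8 + E + y (Z(y, E) = (-8 + y) + E = -8 + E + y)
g(T) = sqrt(-116 + 2*T) (g(T) = sqrt((-8 + T + T) - 108) = sqrt((-8 + 2*T) - 108) = sqrt(-116 + 2*T))
1/(896196 + g(-116)) = 1/(896196 + sqrt(-116 + 2*(-116))) = 1/(896196 + sqrt(-116 - 232)) = 1/(896196 + sqrt(-348)) = 1/(896196 + 2*I*sqrt(87))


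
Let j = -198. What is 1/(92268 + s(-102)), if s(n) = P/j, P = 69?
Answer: 66/6089665 ≈ 1.0838e-5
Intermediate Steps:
s(n) = -23/66 (s(n) = 69/(-198) = 69*(-1/198) = -23/66)
1/(92268 + s(-102)) = 1/(92268 - 23/66) = 1/(6089665/66) = 66/6089665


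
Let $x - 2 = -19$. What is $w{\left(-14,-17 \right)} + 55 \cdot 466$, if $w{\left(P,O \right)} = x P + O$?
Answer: $25851$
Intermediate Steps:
$x = -17$ ($x = 2 - 19 = -17$)
$w{\left(P,O \right)} = O - 17 P$ ($w{\left(P,O \right)} = - 17 P + O = O - 17 P$)
$w{\left(-14,-17 \right)} + 55 \cdot 466 = \left(-17 - -238\right) + 55 \cdot 466 = \left(-17 + 238\right) + 25630 = 221 + 25630 = 25851$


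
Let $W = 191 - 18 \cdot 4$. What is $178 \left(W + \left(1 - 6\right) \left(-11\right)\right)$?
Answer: $30972$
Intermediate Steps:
$W = 119$ ($W = 191 - 72 = 119$)
$178 \left(W + \left(1 - 6\right) \left(-11\right)\right) = 178 \left(119 + \left(1 - 6\right) \left(-11\right)\right) = 178 \left(119 - -55\right) = 178 \left(119 + 55\right) = 178 \cdot 174 = 30972$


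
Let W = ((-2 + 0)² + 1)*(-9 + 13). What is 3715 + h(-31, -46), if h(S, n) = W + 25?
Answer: 3760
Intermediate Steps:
W = 20 (W = ((-2)² + 1)*4 = (4 + 1)*4 = 5*4 = 20)
h(S, n) = 45 (h(S, n) = 20 + 25 = 45)
3715 + h(-31, -46) = 3715 + 45 = 3760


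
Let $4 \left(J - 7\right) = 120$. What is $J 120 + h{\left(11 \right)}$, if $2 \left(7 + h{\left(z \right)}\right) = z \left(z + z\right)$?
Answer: $4554$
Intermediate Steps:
$J = 37$ ($J = 7 + \frac{1}{4} \cdot 120 = 7 + 30 = 37$)
$h{\left(z \right)} = -7 + z^{2}$ ($h{\left(z \right)} = -7 + \frac{z \left(z + z\right)}{2} = -7 + \frac{z 2 z}{2} = -7 + \frac{2 z^{2}}{2} = -7 + z^{2}$)
$J 120 + h{\left(11 \right)} = 37 \cdot 120 - \left(7 - 11^{2}\right) = 4440 + \left(-7 + 121\right) = 4440 + 114 = 4554$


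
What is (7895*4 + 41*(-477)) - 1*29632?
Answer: -17609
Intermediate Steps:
(7895*4 + 41*(-477)) - 1*29632 = (31580 - 19557) - 29632 = 12023 - 29632 = -17609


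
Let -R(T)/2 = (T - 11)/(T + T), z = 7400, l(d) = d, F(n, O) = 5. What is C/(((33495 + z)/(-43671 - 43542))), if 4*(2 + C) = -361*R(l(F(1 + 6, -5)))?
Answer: 96195939/408950 ≈ 235.23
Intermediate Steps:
R(T) = -(-11 + T)/T (R(T) = -2*(T - 11)/(T + T) = -2*(-11 + T)/(2*T) = -2*(-11 + T)*1/(2*T) = -(-11 + T)/T)
C = -1103/10 (C = -2 + (-361*(11 - 1*5)/5)/4 = -2 + (-361*(11 - 5)/5)/4 = -2 + (-361*6/5)/4 = -2 + (1/4)*(-2166/5) = -2 - 1083/10 = -1103/10 ≈ -110.30)
C/(((33495 + z)/(-43671 - 43542))) = -1103*(-43671 - 43542)/(33495 + 7400)/10 = -1103/(10*(40895/(-87213))) = -1103/(10*(40895*(-1/87213))) = -1103/(10*(-40895/87213)) = -1103/10*(-87213/40895) = 96195939/408950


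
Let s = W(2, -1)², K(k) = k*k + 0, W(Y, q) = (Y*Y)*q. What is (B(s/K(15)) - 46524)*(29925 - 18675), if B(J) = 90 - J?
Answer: -522383300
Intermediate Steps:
W(Y, q) = q*Y² (W(Y, q) = Y²*q = q*Y²)
K(k) = k² (K(k) = k² + 0 = k²)
s = 16 (s = (-1*2²)² = (-1*4)² = (-4)² = 16)
(B(s/K(15)) - 46524)*(29925 - 18675) = ((90 - 16/(15²)) - 46524)*(29925 - 18675) = ((90 - 16/225) - 46524)*11250 = (20234/225 - 46524)*11250 = -10447666/225*11250 = -522383300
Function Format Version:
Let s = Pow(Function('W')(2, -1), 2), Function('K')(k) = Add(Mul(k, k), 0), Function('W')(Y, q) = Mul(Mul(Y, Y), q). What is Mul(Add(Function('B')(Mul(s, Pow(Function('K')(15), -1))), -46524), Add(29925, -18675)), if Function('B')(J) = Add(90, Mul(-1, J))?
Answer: -522383300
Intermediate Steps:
Function('W')(Y, q) = Mul(q, Pow(Y, 2)) (Function('W')(Y, q) = Mul(Pow(Y, 2), q) = Mul(q, Pow(Y, 2)))
Function('K')(k) = Pow(k, 2) (Function('K')(k) = Add(Pow(k, 2), 0) = Pow(k, 2))
s = 16 (s = Pow(Mul(-1, Pow(2, 2)), 2) = Pow(Mul(-1, 4), 2) = Pow(-4, 2) = 16)
Mul(Add(Function('B')(Mul(s, Pow(Function('K')(15), -1))), -46524), Add(29925, -18675)) = Mul(Add(Add(90, Mul(-1, Mul(16, Pow(Pow(15, 2), -1)))), -46524), Add(29925, -18675)) = Mul(Add(Add(90, Mul(-1, Mul(16, Pow(225, -1)))), -46524), 11250) = Mul(Add(Add(90, Mul(-1, Mul(16, Rational(1, 225)))), -46524), 11250) = Mul(Add(Add(90, Mul(-1, Rational(16, 225))), -46524), 11250) = Mul(Add(Add(90, Rational(-16, 225)), -46524), 11250) = Mul(Add(Rational(20234, 225), -46524), 11250) = Mul(Rational(-10447666, 225), 11250) = -522383300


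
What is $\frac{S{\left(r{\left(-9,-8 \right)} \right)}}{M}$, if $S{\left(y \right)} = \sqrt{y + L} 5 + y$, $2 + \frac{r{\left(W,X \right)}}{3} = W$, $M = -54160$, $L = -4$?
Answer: $\frac{33}{54160} - \frac{i \sqrt{37}}{10832} \approx 0.00060931 - 0.00056155 i$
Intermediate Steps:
$r{\left(W,X \right)} = -6 + 3 W$
$S{\left(y \right)} = y + 5 \sqrt{-4 + y}$ ($S{\left(y \right)} = \sqrt{y - 4} \cdot 5 + y = \sqrt{-4 + y} 5 + y = 5 \sqrt{-4 + y} + y = y + 5 \sqrt{-4 + y}$)
$\frac{S{\left(r{\left(-9,-8 \right)} \right)}}{M} = \frac{\left(-6 + 3 \left(-9\right)\right) + 5 \sqrt{-4 + \left(-6 + 3 \left(-9\right)\right)}}{-54160} = \left(\left(-6 - 27\right) + 5 \sqrt{-4 - 33}\right) \left(- \frac{1}{54160}\right) = \left(-33 + 5 \sqrt{-4 - 33}\right) \left(- \frac{1}{54160}\right) = \left(-33 + 5 \sqrt{-37}\right) \left(- \frac{1}{54160}\right) = \left(-33 + 5 i \sqrt{37}\right) \left(- \frac{1}{54160}\right) = \frac{33}{54160} - \frac{i \sqrt{37}}{10832}$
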